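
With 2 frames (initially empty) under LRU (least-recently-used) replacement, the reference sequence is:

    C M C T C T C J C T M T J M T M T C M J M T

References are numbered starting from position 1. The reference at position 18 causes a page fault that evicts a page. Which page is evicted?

M

pos 1: C: fault, frames [C]
pos 2: M: fault, frames [C, M]
pos 3: C: hit
pos 4: T: fault, evict M, frames [C, T]
pos 5: C: hit
pos 6: T: hit
pos 7: C: hit
pos 8: J: fault, evict T, frames [C, J]
pos 9: C: hit
pos 10: T: fault, evict J, frames [C, T]
pos 11: M: fault, evict C, frames [T, M]
pos 12: T: hit
pos 13: J: fault, evict M, frames [T, J]
pos 14: M: fault, evict T, frames [J, M]
pos 15: T: fault, evict J, frames [M, T]
pos 16: M: hit
pos 17: T: hit
pos 18: C: fault, evict M, frames [T, C]
At position 18, page M is evicted.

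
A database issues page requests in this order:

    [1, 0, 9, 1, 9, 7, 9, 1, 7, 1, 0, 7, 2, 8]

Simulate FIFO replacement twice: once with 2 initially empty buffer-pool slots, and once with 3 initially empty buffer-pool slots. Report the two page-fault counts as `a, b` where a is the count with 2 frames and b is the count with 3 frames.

11, 8

2 frames: F F F F . F F F F . F . F F → 11 faults.
3 frames: F F F . . F . F . . F . F F → 8 faults.
8 < 11: adding a frame reduced faults, as is typical.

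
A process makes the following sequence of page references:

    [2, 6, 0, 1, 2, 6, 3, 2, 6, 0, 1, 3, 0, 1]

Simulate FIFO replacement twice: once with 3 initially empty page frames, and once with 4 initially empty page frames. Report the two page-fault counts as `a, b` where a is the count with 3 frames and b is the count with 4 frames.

9, 10

3 frames: F F F F F F F . . F F . . . → 9 faults.
4 frames: F F F F . . F F F F F F . . → 10 faults.
10 > 9: adding a frame increased faults — Belady's anomaly.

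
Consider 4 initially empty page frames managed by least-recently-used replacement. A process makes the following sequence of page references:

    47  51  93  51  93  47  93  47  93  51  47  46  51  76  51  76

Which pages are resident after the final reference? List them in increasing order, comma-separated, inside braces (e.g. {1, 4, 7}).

47 -> miss, frames {47}
51 -> miss, frames {47,51}
93 -> miss, frames {47,51,93}
51 -> hit
93 -> hit
47 -> hit
93 -> hit
47 -> hit
93 -> hit
51 -> hit
47 -> hit
46 -> miss, frames {93,51,47,46}
51 -> hit
76 -> miss, evict 93, frames {47,46,51,76}
51 -> hit
76 -> hit

{46, 47, 51, 76}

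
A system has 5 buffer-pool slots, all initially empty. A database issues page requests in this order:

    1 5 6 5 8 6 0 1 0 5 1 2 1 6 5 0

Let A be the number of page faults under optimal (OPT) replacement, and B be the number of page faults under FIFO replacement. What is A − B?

-2

Under OPT: F F F . F . F . . . . F . . . . → 6 faults.
Under FIFO: F F F . F . F . . . . F F . F . → 8 faults.
A − B = 6 − 8 = -2.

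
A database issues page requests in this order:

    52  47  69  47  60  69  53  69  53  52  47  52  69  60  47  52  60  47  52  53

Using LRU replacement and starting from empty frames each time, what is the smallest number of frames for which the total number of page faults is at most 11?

4

f=1: 20 faults
f=2: 16 faults
f=3: 12 faults
f=4: 9 faults
f=5: 5 faults
Smallest f with faults ≤ 11 is 4.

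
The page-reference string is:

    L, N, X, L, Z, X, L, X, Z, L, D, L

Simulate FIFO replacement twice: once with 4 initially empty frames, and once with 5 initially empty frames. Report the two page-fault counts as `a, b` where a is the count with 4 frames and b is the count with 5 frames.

4 frames: F F F . F . . . . . F F → 6 faults.
5 frames: F F F . F . . . . . F . → 5 faults.
5 < 6: adding a frame reduced faults, as is typical.

6, 5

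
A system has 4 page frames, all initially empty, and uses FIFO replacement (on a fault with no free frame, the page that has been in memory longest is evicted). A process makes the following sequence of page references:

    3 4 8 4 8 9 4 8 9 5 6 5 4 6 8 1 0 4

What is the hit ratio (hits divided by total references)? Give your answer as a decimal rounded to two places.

3 -> miss, frames {3}
4 -> miss, frames {3,4}
8 -> miss, frames {3,4,8}
4 -> hit
8 -> hit
9 -> miss, frames {3,4,8,9}
4 -> hit
8 -> hit
9 -> hit
5 -> miss, evict 3, frames {4,8,9,5}
6 -> miss, evict 4, frames {8,9,5,6}
5 -> hit
4 -> miss, evict 8, frames {9,5,6,4}
6 -> hit
8 -> miss, evict 9, frames {5,6,4,8}
1 -> miss, evict 5, frames {6,4,8,1}
0 -> miss, evict 6, frames {4,8,1,0}
4 -> hit
Hits: 8 of 18 references → 8/18 = 0.4444.

0.44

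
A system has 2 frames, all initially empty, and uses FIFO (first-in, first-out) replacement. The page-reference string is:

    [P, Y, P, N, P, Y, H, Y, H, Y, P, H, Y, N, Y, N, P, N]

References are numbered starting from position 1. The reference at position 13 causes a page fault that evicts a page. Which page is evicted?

pos 1: P → fault, frames {P}
pos 2: Y → fault, frames {P,Y}
pos 3: P → hit
pos 4: N → fault, evict P, frames {Y,N}
pos 5: P → fault, evict Y, frames {N,P}
pos 6: Y → fault, evict N, frames {P,Y}
pos 7: H → fault, evict P, frames {Y,H}
pos 8: Y → hit
pos 9: H → hit
pos 10: Y → hit
pos 11: P → fault, evict Y, frames {H,P}
pos 12: H → hit
pos 13: Y → fault, evict H, frames {P,Y}
At position 13, page H is evicted.

H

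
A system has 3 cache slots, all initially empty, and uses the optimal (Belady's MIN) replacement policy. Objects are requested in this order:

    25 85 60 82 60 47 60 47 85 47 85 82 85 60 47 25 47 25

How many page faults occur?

8

25: fault, frames {25}
85: fault, frames {25,85}
60: fault, frames {25,85,60}
82: fault, evict 25, frames {85,60,82}
60: hit
47: fault, evict 82, frames {85,60,47}
60: hit
47: hit
85: hit
47: hit
85: hit
82: fault, evict 47, frames {85,60,82}
85: hit
60: hit
47: fault, evict 82, frames {85,60,47}
25: fault, evict 60, frames {85,47,25}
47: hit
25: hit
Page faults: 8.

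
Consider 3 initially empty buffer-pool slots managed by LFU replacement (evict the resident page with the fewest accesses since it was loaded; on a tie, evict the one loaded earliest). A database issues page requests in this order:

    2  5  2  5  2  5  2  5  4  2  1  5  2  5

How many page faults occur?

4

2 -> fault, frames (2)
5 -> fault, frames (2 5)
2 -> hit
5 -> hit
2 -> hit
5 -> hit
2 -> hit
5 -> hit
4 -> fault, frames (2 5 4)
2 -> hit
1 -> fault, evict 4, frames (2 5 1)
5 -> hit
2 -> hit
5 -> hit
Page faults: 4.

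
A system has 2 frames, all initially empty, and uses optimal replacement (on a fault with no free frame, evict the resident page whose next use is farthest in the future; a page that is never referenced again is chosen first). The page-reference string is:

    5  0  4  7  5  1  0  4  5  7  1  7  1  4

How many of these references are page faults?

10

5 -> fault, frames {5}
0 -> fault, frames {5,0}
4 -> fault, evict 0, frames {5,4}
7 -> fault, evict 4, frames {5,7}
5 -> hit
1 -> fault, evict 7, frames {5,1}
0 -> fault, evict 1, frames {5,0}
4 -> fault, evict 0, frames {5,4}
5 -> hit
7 -> fault, evict 5, frames {4,7}
1 -> fault, evict 4, frames {7,1}
7 -> hit
1 -> hit
4 -> fault, evict 1, frames {7,4}
Page faults: 10.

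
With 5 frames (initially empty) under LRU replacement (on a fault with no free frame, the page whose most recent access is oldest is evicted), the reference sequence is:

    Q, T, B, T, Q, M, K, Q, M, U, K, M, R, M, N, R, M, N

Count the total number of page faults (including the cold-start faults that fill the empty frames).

Q: fault, frames {Q}
T: fault, frames {Q,T}
B: fault, frames {Q,T,B}
T: hit
Q: hit
M: fault, frames {B,T,Q,M}
K: fault, frames {B,T,Q,M,K}
Q: hit
M: hit
U: fault, evict B, frames {T,K,Q,M,U}
K: hit
M: hit
R: fault, evict T, frames {Q,U,K,M,R}
M: hit
N: fault, evict Q, frames {U,K,R,M,N}
R: hit
M: hit
N: hit
Page faults: 8.

8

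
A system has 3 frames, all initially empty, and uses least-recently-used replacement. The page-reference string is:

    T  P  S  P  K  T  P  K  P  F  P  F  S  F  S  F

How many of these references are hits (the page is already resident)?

9

T: miss, frames {T}
P: miss, frames {T,P}
S: miss, frames {T,P,S}
P: hit
K: miss, evict T, frames {S,P,K}
T: miss, evict S, frames {P,K,T}
P: hit
K: hit
P: hit
F: miss, evict T, frames {K,P,F}
P: hit
F: hit
S: miss, evict K, frames {P,F,S}
F: hit
S: hit
F: hit
Hits: 9.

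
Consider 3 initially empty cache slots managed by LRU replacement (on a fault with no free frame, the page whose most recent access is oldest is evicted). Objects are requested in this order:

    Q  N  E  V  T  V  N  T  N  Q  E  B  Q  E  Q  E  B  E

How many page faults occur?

9

Q -> fault, frames [Q]
N -> fault, frames [Q, N]
E -> fault, frames [Q, N, E]
V -> fault, evict Q, frames [N, E, V]
T -> fault, evict N, frames [E, V, T]
V -> hit
N -> fault, evict E, frames [T, V, N]
T -> hit
N -> hit
Q -> fault, evict V, frames [T, N, Q]
E -> fault, evict T, frames [N, Q, E]
B -> fault, evict N, frames [Q, E, B]
Q -> hit
E -> hit
Q -> hit
E -> hit
B -> hit
E -> hit
Page faults: 9.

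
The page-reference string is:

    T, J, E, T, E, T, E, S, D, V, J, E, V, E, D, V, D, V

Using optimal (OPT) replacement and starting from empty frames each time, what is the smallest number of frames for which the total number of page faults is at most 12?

2

f=1: 18 faults
f=2: 9 faults
f=3: 7 faults
f=4: 6 faults
f=5: 6 faults
f=6: 6 faults
Smallest f with faults ≤ 12 is 2.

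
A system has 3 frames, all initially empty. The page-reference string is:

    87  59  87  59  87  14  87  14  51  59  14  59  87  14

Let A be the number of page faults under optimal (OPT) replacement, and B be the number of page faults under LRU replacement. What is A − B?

-1

Under OPT: F F . . . F . . F . . . F . → 5 faults.
Under LRU: F F . . . F . . F F . . F . → 6 faults.
A − B = 5 − 6 = -1.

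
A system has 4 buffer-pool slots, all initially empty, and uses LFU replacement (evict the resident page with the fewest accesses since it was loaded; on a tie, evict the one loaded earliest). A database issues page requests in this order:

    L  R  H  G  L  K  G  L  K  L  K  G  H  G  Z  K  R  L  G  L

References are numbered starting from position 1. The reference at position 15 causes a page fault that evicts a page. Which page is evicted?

pos 1: L: miss, frames [L]
pos 2: R: miss, frames [L, R]
pos 3: H: miss, frames [L, R, H]
pos 4: G: miss, frames [L, R, H, G]
pos 5: L: hit
pos 6: K: miss, evict R, frames [L, H, G, K]
pos 7: G: hit
pos 8: L: hit
pos 9: K: hit
pos 10: L: hit
pos 11: K: hit
pos 12: G: hit
pos 13: H: hit
pos 14: G: hit
pos 15: Z: miss, evict H, frames [L, G, K, Z]
At position 15, page H is evicted.

H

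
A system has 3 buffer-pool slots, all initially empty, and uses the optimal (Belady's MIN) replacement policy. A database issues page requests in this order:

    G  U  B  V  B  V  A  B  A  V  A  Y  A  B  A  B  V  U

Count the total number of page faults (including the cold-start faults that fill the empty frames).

G → fault, frames [G]
U → fault, frames [G, U]
B → fault, frames [G, U, B]
V → fault, evict G, frames [U, B, V]
B → hit
V → hit
A → fault, evict U, frames [B, V, A]
B → hit
A → hit
V → hit
A → hit
Y → fault, evict V, frames [B, A, Y]
A → hit
B → hit
A → hit
B → hit
V → fault, evict Y, frames [B, A, V]
U → fault, evict V, frames [B, A, U]
Page faults: 8.

8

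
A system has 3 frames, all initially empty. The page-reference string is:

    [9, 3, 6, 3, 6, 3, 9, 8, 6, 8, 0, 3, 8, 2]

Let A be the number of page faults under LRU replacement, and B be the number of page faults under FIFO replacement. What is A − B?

Under LRU: F F F . . . . F F . F F . F → 8 faults.
Under FIFO: F F F . . . . F . . F F . F → 7 faults.
A − B = 8 − 7 = 1.

1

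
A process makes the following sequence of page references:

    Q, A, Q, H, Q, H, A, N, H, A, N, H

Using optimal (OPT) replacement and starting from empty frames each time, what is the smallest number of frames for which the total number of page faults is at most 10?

f=1: 12 faults
f=2: 7 faults
f=3: 4 faults
f=4: 4 faults
Smallest f with faults ≤ 10 is 2.

2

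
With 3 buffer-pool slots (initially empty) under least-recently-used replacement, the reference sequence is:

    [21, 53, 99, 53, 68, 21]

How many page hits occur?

21 → fault, frames {21}
53 → fault, frames {21,53}
99 → fault, frames {21,53,99}
53 → hit
68 → fault, evict 21, frames {99,53,68}
21 → fault, evict 99, frames {53,68,21}
Hits: 1.

1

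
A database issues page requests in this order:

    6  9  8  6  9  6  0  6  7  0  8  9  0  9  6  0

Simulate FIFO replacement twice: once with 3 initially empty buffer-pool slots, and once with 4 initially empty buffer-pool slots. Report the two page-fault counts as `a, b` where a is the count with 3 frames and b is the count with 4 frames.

3 frames: F F F . . . F F F . F F F . F . → 10 faults.
4 frames: F F F . . . F . F . . . . . F . → 6 faults.
6 < 10: adding a frame reduced faults, as is typical.

10, 6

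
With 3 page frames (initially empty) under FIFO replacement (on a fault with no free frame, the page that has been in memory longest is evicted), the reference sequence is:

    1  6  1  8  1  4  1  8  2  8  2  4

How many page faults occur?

8

1: fault, frames (1)
6: fault, frames (1 6)
1: hit
8: fault, frames (1 6 8)
1: hit
4: fault, evict 1, frames (6 8 4)
1: fault, evict 6, frames (8 4 1)
8: hit
2: fault, evict 8, frames (4 1 2)
8: fault, evict 4, frames (1 2 8)
2: hit
4: fault, evict 1, frames (2 8 4)
Page faults: 8.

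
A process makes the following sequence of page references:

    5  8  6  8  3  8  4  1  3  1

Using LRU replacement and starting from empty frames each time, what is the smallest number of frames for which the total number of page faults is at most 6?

4

f=1: 10 faults
f=2: 7 faults
f=3: 7 faults
f=4: 6 faults
f=5: 6 faults
f=6: 6 faults
Smallest f with faults ≤ 6 is 4.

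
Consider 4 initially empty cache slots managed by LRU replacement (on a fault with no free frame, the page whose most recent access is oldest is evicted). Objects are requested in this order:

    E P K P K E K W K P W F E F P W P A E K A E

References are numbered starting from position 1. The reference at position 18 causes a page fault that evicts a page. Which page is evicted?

E

pos 1: E -> fault, frames (E)
pos 2: P -> fault, frames (E P)
pos 3: K -> fault, frames (E P K)
pos 4: P -> hit
pos 5: K -> hit
pos 6: E -> hit
pos 7: K -> hit
pos 8: W -> fault, frames (P E K W)
pos 9: K -> hit
pos 10: P -> hit
pos 11: W -> hit
pos 12: F -> fault, evict E, frames (K P W F)
pos 13: E -> fault, evict K, frames (P W F E)
pos 14: F -> hit
pos 15: P -> hit
pos 16: W -> hit
pos 17: P -> hit
pos 18: A -> fault, evict E, frames (F W P A)
At position 18, page E is evicted.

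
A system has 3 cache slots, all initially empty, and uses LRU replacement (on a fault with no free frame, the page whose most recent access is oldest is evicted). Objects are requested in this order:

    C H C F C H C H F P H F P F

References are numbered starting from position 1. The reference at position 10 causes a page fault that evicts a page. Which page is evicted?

pos 1: C → fault, frames (C)
pos 2: H → fault, frames (C H)
pos 3: C → hit
pos 4: F → fault, frames (H C F)
pos 5: C → hit
pos 6: H → hit
pos 7: C → hit
pos 8: H → hit
pos 9: F → hit
pos 10: P → fault, evict C, frames (H F P)
At position 10, page C is evicted.

C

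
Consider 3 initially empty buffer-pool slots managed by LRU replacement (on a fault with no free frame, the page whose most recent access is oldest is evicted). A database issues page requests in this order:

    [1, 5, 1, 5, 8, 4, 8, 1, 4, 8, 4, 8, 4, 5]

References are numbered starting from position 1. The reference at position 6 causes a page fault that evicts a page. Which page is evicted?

pos 1: 1: fault, frames [1]
pos 2: 5: fault, frames [1, 5]
pos 3: 1: hit
pos 4: 5: hit
pos 5: 8: fault, frames [1, 5, 8]
pos 6: 4: fault, evict 1, frames [5, 8, 4]
At position 6, page 1 is evicted.

1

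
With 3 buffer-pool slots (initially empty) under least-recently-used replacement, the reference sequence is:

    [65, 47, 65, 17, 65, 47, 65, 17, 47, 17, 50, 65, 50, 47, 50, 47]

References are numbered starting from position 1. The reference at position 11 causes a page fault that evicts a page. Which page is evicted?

pos 1: 65 -> fault, frames {65}
pos 2: 47 -> fault, frames {65,47}
pos 3: 65 -> hit
pos 4: 17 -> fault, frames {47,65,17}
pos 5: 65 -> hit
pos 6: 47 -> hit
pos 7: 65 -> hit
pos 8: 17 -> hit
pos 9: 47 -> hit
pos 10: 17 -> hit
pos 11: 50 -> fault, evict 65, frames {47,17,50}
At position 11, page 65 is evicted.

65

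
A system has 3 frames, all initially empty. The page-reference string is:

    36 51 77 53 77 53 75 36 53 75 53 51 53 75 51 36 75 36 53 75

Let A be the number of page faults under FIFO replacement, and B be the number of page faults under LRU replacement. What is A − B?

1

Under FIFO: F F F F . . F F . . . F F F . F . . . . → 10 faults.
Under LRU: F F F F . . F F . . . F . . . F . . F . → 9 faults.
A − B = 10 − 9 = 1.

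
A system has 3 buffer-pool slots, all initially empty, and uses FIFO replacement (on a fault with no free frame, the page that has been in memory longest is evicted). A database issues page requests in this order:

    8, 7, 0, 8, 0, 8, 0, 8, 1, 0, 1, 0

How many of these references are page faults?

4

8: fault, frames {8}
7: fault, frames {8,7}
0: fault, frames {8,7,0}
8: hit
0: hit
8: hit
0: hit
8: hit
1: fault, evict 8, frames {7,0,1}
0: hit
1: hit
0: hit
Page faults: 4.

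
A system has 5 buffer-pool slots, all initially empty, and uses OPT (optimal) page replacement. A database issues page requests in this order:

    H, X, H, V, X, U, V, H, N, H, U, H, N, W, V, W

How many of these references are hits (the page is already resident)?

H: fault, frames [H]
X: fault, frames [H, X]
H: hit
V: fault, frames [H, X, V]
X: hit
U: fault, frames [H, X, V, U]
V: hit
H: hit
N: fault, frames [H, X, V, U, N]
H: hit
U: hit
H: hit
N: hit
W: fault, evict N, frames [H, X, V, U, W]
V: hit
W: hit
Hits: 10.

10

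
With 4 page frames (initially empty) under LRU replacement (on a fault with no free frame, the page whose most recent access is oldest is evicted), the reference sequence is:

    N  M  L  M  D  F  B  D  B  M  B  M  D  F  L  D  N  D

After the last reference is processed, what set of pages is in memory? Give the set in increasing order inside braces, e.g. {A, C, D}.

N → fault, frames {N}
M → fault, frames {N,M}
L → fault, frames {N,M,L}
M → hit
D → fault, frames {N,L,M,D}
F → fault, evict N, frames {L,M,D,F}
B → fault, evict L, frames {M,D,F,B}
D → hit
B → hit
M → hit
B → hit
M → hit
D → hit
F → hit
L → fault, evict B, frames {M,D,F,L}
D → hit
N → fault, evict M, frames {F,L,D,N}
D → hit

{D, F, L, N}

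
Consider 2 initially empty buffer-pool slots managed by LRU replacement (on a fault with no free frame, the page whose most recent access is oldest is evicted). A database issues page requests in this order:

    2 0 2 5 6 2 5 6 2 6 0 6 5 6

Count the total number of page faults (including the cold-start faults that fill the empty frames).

10

2 → miss, frames [2]
0 → miss, frames [2, 0]
2 → hit
5 → miss, evict 0, frames [2, 5]
6 → miss, evict 2, frames [5, 6]
2 → miss, evict 5, frames [6, 2]
5 → miss, evict 6, frames [2, 5]
6 → miss, evict 2, frames [5, 6]
2 → miss, evict 5, frames [6, 2]
6 → hit
0 → miss, evict 2, frames [6, 0]
6 → hit
5 → miss, evict 0, frames [6, 5]
6 → hit
Page faults: 10.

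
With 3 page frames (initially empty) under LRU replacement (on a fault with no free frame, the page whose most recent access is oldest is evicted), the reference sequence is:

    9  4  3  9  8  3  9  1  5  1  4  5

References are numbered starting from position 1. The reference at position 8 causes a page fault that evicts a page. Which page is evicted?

8

pos 1: 9 -> fault, frames (9)
pos 2: 4 -> fault, frames (9 4)
pos 3: 3 -> fault, frames (9 4 3)
pos 4: 9 -> hit
pos 5: 8 -> fault, evict 4, frames (3 9 8)
pos 6: 3 -> hit
pos 7: 9 -> hit
pos 8: 1 -> fault, evict 8, frames (3 9 1)
At position 8, page 8 is evicted.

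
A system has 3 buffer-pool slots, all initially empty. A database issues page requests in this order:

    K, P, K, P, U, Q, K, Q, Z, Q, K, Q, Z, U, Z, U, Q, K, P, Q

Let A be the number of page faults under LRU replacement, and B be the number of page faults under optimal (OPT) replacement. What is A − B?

Under LRU: F F . . F F F . F . . . . F . . . F F . → 9 faults.
Under OPT: F F . . F F . . F . . . . F . . . F F . → 8 faults.
A − B = 9 − 8 = 1.

1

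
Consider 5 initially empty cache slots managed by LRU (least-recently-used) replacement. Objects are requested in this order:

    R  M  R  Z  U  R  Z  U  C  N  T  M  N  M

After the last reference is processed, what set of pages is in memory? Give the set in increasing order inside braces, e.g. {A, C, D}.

{C, M, N, T, U}

R: miss, frames [R]
M: miss, frames [R, M]
R: hit
Z: miss, frames [M, R, Z]
U: miss, frames [M, R, Z, U]
R: hit
Z: hit
U: hit
C: miss, frames [M, R, Z, U, C]
N: miss, evict M, frames [R, Z, U, C, N]
T: miss, evict R, frames [Z, U, C, N, T]
M: miss, evict Z, frames [U, C, N, T, M]
N: hit
M: hit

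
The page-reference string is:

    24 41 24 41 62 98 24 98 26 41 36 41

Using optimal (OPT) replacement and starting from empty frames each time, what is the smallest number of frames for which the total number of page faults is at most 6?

3

f=1: 12 faults
f=2: 7 faults
f=3: 6 faults
f=4: 6 faults
f=5: 6 faults
f=6: 6 faults
Smallest f with faults ≤ 6 is 3.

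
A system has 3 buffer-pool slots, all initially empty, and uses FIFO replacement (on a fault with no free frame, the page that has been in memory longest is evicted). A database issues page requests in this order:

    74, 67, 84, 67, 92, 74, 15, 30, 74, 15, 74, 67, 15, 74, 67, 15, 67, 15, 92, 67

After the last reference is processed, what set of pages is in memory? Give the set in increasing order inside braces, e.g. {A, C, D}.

74 → fault, frames {74}
67 → fault, frames {74,67}
84 → fault, frames {74,67,84}
67 → hit
92 → fault, evict 74, frames {67,84,92}
74 → fault, evict 67, frames {84,92,74}
15 → fault, evict 84, frames {92,74,15}
30 → fault, evict 92, frames {74,15,30}
74 → hit
15 → hit
74 → hit
67 → fault, evict 74, frames {15,30,67}
15 → hit
74 → fault, evict 15, frames {30,67,74}
67 → hit
15 → fault, evict 30, frames {67,74,15}
67 → hit
15 → hit
92 → fault, evict 67, frames {74,15,92}
67 → fault, evict 74, frames {15,92,67}

{15, 67, 92}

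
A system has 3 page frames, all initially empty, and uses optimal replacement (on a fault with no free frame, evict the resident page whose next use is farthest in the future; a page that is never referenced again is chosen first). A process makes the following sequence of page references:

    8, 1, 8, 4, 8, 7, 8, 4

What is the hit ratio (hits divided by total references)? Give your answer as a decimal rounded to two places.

0.50

8: miss, frames (8)
1: miss, frames (8 1)
8: hit
4: miss, frames (8 1 4)
8: hit
7: miss, evict 1, frames (8 4 7)
8: hit
4: hit
Hits: 4 of 8 references → 4/8 = 0.5000.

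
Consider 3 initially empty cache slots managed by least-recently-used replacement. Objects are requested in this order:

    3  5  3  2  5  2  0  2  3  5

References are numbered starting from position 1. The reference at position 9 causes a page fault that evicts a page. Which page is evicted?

pos 1: 3 -> fault, frames [3]
pos 2: 5 -> fault, frames [3, 5]
pos 3: 3 -> hit
pos 4: 2 -> fault, frames [5, 3, 2]
pos 5: 5 -> hit
pos 6: 2 -> hit
pos 7: 0 -> fault, evict 3, frames [5, 2, 0]
pos 8: 2 -> hit
pos 9: 3 -> fault, evict 5, frames [0, 2, 3]
At position 9, page 5 is evicted.

5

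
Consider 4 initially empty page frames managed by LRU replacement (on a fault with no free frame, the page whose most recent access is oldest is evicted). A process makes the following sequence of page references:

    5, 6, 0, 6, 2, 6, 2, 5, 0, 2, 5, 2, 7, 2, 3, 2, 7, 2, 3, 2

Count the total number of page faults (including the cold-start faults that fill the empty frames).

5 -> miss, frames {5}
6 -> miss, frames {5,6}
0 -> miss, frames {5,6,0}
6 -> hit
2 -> miss, frames {5,0,6,2}
6 -> hit
2 -> hit
5 -> hit
0 -> hit
2 -> hit
5 -> hit
2 -> hit
7 -> miss, evict 6, frames {0,5,2,7}
2 -> hit
3 -> miss, evict 0, frames {5,7,2,3}
2 -> hit
7 -> hit
2 -> hit
3 -> hit
2 -> hit
Page faults: 6.

6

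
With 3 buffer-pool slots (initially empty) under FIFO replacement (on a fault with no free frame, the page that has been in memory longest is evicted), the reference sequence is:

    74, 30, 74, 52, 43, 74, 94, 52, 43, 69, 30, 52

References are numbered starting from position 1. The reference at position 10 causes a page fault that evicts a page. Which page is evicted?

pos 1: 74 → miss, frames {74}
pos 2: 30 → miss, frames {74,30}
pos 3: 74 → hit
pos 4: 52 → miss, frames {74,30,52}
pos 5: 43 → miss, evict 74, frames {30,52,43}
pos 6: 74 → miss, evict 30, frames {52,43,74}
pos 7: 94 → miss, evict 52, frames {43,74,94}
pos 8: 52 → miss, evict 43, frames {74,94,52}
pos 9: 43 → miss, evict 74, frames {94,52,43}
pos 10: 69 → miss, evict 94, frames {52,43,69}
At position 10, page 94 is evicted.

94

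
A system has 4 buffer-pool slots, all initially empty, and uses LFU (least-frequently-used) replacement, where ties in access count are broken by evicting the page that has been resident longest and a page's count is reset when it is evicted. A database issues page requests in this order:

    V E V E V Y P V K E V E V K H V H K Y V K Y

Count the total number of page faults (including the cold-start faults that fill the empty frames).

7

V → fault, frames [V]
E → fault, frames [V, E]
V → hit
E → hit
V → hit
Y → fault, frames [V, E, Y]
P → fault, frames [V, E, Y, P]
V → hit
K → fault, evict Y, frames [V, E, P, K]
E → hit
V → hit
E → hit
V → hit
K → hit
H → fault, evict P, frames [V, E, K, H]
V → hit
H → hit
K → hit
Y → fault, evict H, frames [V, E, K, Y]
V → hit
K → hit
Y → hit
Page faults: 7.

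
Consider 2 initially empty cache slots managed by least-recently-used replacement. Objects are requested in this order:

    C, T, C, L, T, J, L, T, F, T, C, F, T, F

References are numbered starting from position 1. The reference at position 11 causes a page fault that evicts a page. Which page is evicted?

F

pos 1: C → miss, frames {C}
pos 2: T → miss, frames {C,T}
pos 3: C → hit
pos 4: L → miss, evict T, frames {C,L}
pos 5: T → miss, evict C, frames {L,T}
pos 6: J → miss, evict L, frames {T,J}
pos 7: L → miss, evict T, frames {J,L}
pos 8: T → miss, evict J, frames {L,T}
pos 9: F → miss, evict L, frames {T,F}
pos 10: T → hit
pos 11: C → miss, evict F, frames {T,C}
At position 11, page F is evicted.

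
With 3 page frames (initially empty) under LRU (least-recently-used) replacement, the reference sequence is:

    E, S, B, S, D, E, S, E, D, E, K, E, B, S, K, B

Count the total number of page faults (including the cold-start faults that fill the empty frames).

9

E: fault, frames [E]
S: fault, frames [E, S]
B: fault, frames [E, S, B]
S: hit
D: fault, evict E, frames [B, S, D]
E: fault, evict B, frames [S, D, E]
S: hit
E: hit
D: hit
E: hit
K: fault, evict S, frames [D, E, K]
E: hit
B: fault, evict D, frames [K, E, B]
S: fault, evict K, frames [E, B, S]
K: fault, evict E, frames [B, S, K]
B: hit
Page faults: 9.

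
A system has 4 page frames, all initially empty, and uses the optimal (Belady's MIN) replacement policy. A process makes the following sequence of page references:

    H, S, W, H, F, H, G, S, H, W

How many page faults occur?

H -> fault, frames {H}
S -> fault, frames {H,S}
W -> fault, frames {H,S,W}
H -> hit
F -> fault, frames {H,S,W,F}
H -> hit
G -> fault, evict F, frames {H,S,W,G}
S -> hit
H -> hit
W -> hit
Page faults: 5.

5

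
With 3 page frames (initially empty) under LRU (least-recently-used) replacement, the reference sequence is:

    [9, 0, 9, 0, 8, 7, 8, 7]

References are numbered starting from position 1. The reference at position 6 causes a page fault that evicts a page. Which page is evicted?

9

pos 1: 9 -> miss, frames [9]
pos 2: 0 -> miss, frames [9, 0]
pos 3: 9 -> hit
pos 4: 0 -> hit
pos 5: 8 -> miss, frames [9, 0, 8]
pos 6: 7 -> miss, evict 9, frames [0, 8, 7]
At position 6, page 9 is evicted.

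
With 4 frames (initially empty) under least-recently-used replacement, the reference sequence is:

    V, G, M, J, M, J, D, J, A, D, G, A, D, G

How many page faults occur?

7

V → miss, frames [V]
G → miss, frames [V, G]
M → miss, frames [V, G, M]
J → miss, frames [V, G, M, J]
M → hit
J → hit
D → miss, evict V, frames [G, M, J, D]
J → hit
A → miss, evict G, frames [M, D, J, A]
D → hit
G → miss, evict M, frames [J, A, D, G]
A → hit
D → hit
G → hit
Page faults: 7.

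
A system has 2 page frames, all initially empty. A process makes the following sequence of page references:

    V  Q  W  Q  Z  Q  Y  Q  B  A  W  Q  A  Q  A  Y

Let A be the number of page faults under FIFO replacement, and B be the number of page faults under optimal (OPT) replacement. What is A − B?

2

Under FIFO: F F F . F F F . F F F F F . . F → 12 faults.
Under OPT: F F F . F . F . F F F . F . . F → 10 faults.
A − B = 12 − 10 = 2.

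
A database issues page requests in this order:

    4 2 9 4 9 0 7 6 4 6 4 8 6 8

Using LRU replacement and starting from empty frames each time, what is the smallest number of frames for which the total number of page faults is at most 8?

f=1: 14 faults
f=2: 10 faults
f=3: 8 faults
f=4: 8 faults
f=5: 7 faults
f=6: 7 faults
f=7: 7 faults
Smallest f with faults ≤ 8 is 3.

3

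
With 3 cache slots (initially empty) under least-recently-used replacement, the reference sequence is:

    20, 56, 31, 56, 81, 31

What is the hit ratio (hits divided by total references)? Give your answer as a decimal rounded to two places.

0.33

20: miss, frames (20)
56: miss, frames (20 56)
31: miss, frames (20 56 31)
56: hit
81: miss, evict 20, frames (31 56 81)
31: hit
Hits: 2 of 6 references → 2/6 = 0.3333.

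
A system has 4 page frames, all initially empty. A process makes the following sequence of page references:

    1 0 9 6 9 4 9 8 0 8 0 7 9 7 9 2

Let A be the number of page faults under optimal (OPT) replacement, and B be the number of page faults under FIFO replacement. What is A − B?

Under OPT: F F F F . F . F . . . F . . . F → 8 faults.
Under FIFO: F F F F . F . F F . . F F . . F → 10 faults.
A − B = 8 − 10 = -2.

-2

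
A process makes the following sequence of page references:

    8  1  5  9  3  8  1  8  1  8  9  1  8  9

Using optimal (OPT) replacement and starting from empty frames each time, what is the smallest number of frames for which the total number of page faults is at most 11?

2

f=1: 14 faults
f=2: 8 faults
f=3: 6 faults
f=4: 5 faults
f=5: 5 faults
Smallest f with faults ≤ 11 is 2.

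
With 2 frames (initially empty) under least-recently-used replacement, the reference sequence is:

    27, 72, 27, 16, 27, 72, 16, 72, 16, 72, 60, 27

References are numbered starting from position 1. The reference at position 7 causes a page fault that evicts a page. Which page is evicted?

27

pos 1: 27 -> miss, frames (27)
pos 2: 72 -> miss, frames (27 72)
pos 3: 27 -> hit
pos 4: 16 -> miss, evict 72, frames (27 16)
pos 5: 27 -> hit
pos 6: 72 -> miss, evict 16, frames (27 72)
pos 7: 16 -> miss, evict 27, frames (72 16)
At position 7, page 27 is evicted.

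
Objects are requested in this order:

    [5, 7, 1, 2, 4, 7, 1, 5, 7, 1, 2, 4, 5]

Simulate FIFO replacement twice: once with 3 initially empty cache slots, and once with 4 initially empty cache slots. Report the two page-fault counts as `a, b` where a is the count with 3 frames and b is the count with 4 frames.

3 frames: F F F F F F F F . . F F . → 10 faults.
4 frames: F F F F F . . F F F F F F → 11 faults.
11 > 10: adding a frame increased faults — Belady's anomaly.

10, 11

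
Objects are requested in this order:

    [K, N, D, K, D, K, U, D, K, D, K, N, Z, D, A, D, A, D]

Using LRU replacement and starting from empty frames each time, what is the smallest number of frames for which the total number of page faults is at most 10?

f=1: 18 faults
f=2: 11 faults
f=3: 8 faults
f=4: 6 faults
f=5: 6 faults
f=6: 6 faults
Smallest f with faults ≤ 10 is 3.

3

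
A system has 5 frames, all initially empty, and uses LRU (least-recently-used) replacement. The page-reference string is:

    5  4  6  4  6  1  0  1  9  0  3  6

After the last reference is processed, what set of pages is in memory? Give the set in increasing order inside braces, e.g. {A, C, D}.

{0, 1, 3, 6, 9}

5 → miss, frames {5}
4 → miss, frames {5,4}
6 → miss, frames {5,4,6}
4 → hit
6 → hit
1 → miss, frames {5,4,6,1}
0 → miss, frames {5,4,6,1,0}
1 → hit
9 → miss, evict 5, frames {4,6,0,1,9}
0 → hit
3 → miss, evict 4, frames {6,1,9,0,3}
6 → hit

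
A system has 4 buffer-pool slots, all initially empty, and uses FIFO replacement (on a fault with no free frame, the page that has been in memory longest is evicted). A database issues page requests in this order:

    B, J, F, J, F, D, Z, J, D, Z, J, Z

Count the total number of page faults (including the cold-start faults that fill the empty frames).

B -> miss, frames {B}
J -> miss, frames {B,J}
F -> miss, frames {B,J,F}
J -> hit
F -> hit
D -> miss, frames {B,J,F,D}
Z -> miss, evict B, frames {J,F,D,Z}
J -> hit
D -> hit
Z -> hit
J -> hit
Z -> hit
Page faults: 5.

5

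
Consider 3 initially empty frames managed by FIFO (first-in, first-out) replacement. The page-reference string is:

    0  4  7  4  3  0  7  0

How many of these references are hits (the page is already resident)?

0: miss, frames {0}
4: miss, frames {0,4}
7: miss, frames {0,4,7}
4: hit
3: miss, evict 0, frames {4,7,3}
0: miss, evict 4, frames {7,3,0}
7: hit
0: hit
Hits: 3.

3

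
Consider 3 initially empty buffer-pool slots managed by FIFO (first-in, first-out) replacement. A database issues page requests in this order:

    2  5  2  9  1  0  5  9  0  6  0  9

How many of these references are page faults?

9

2 → fault, frames (2)
5 → fault, frames (2 5)
2 → hit
9 → fault, frames (2 5 9)
1 → fault, evict 2, frames (5 9 1)
0 → fault, evict 5, frames (9 1 0)
5 → fault, evict 9, frames (1 0 5)
9 → fault, evict 1, frames (0 5 9)
0 → hit
6 → fault, evict 0, frames (5 9 6)
0 → fault, evict 5, frames (9 6 0)
9 → hit
Page faults: 9.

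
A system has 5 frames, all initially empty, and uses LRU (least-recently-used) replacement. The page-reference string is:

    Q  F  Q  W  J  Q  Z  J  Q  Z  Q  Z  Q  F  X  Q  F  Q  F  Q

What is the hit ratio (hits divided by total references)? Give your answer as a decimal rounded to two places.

Q → fault, frames [Q]
F → fault, frames [Q, F]
Q → hit
W → fault, frames [F, Q, W]
J → fault, frames [F, Q, W, J]
Q → hit
Z → fault, frames [F, W, J, Q, Z]
J → hit
Q → hit
Z → hit
Q → hit
Z → hit
Q → hit
F → hit
X → fault, evict W, frames [J, Z, Q, F, X]
Q → hit
F → hit
Q → hit
F → hit
Q → hit
Hits: 14 of 20 references → 14/20 = 0.7000.

0.70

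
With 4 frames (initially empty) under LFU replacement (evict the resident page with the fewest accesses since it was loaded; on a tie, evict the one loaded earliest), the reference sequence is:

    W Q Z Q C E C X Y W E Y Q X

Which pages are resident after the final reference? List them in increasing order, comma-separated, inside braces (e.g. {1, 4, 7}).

W -> fault, frames (W)
Q -> fault, frames (W Q)
Z -> fault, frames (W Q Z)
Q -> hit
C -> fault, frames (W Q Z C)
E -> fault, evict W, frames (Q Z C E)
C -> hit
X -> fault, evict Z, frames (Q C E X)
Y -> fault, evict E, frames (Q C X Y)
W -> fault, evict X, frames (Q C Y W)
E -> fault, evict Y, frames (Q C W E)
Y -> fault, evict W, frames (Q C E Y)
Q -> hit
X -> fault, evict E, frames (Q C Y X)

{C, Q, X, Y}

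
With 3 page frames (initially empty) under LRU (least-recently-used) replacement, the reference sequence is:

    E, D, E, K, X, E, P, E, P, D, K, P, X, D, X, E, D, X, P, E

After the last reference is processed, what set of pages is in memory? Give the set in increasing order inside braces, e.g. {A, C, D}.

E: miss, frames (E)
D: miss, frames (E D)
E: hit
K: miss, frames (D E K)
X: miss, evict D, frames (E K X)
E: hit
P: miss, evict K, frames (X E P)
E: hit
P: hit
D: miss, evict X, frames (E P D)
K: miss, evict E, frames (P D K)
P: hit
X: miss, evict D, frames (K P X)
D: miss, evict K, frames (P X D)
X: hit
E: miss, evict P, frames (D X E)
D: hit
X: hit
P: miss, evict E, frames (D X P)
E: miss, evict D, frames (X P E)

{E, P, X}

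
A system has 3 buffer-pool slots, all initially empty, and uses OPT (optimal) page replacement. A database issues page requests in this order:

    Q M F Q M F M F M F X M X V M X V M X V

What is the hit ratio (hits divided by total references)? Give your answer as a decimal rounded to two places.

0.75

Q: miss, frames (Q)
M: miss, frames (Q M)
F: miss, frames (Q M F)
Q: hit
M: hit
F: hit
M: hit
F: hit
M: hit
F: hit
X: miss, evict F, frames (Q M X)
M: hit
X: hit
V: miss, evict Q, frames (M X V)
M: hit
X: hit
V: hit
M: hit
X: hit
V: hit
Hits: 15 of 20 references → 15/20 = 0.7500.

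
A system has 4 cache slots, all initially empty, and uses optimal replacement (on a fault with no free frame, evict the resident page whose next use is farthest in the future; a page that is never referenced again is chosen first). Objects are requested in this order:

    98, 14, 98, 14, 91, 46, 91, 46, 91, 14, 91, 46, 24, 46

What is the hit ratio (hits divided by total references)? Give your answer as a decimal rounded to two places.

0.64

98 -> fault, frames (98)
14 -> fault, frames (98 14)
98 -> hit
14 -> hit
91 -> fault, frames (98 14 91)
46 -> fault, frames (98 14 91 46)
91 -> hit
46 -> hit
91 -> hit
14 -> hit
91 -> hit
46 -> hit
24 -> fault, evict 91, frames (98 14 46 24)
46 -> hit
Hits: 9 of 14 references → 9/14 = 0.6429.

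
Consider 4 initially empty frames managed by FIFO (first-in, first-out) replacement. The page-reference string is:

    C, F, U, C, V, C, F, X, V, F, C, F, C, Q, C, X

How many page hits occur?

8

C: miss, frames [C]
F: miss, frames [C, F]
U: miss, frames [C, F, U]
C: hit
V: miss, frames [C, F, U, V]
C: hit
F: hit
X: miss, evict C, frames [F, U, V, X]
V: hit
F: hit
C: miss, evict F, frames [U, V, X, C]
F: miss, evict U, frames [V, X, C, F]
C: hit
Q: miss, evict V, frames [X, C, F, Q]
C: hit
X: hit
Hits: 8.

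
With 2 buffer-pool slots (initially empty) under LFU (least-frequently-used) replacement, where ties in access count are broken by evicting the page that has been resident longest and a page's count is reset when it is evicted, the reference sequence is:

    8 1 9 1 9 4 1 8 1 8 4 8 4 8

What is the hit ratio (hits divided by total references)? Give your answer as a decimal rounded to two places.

8 → fault, frames (8)
1 → fault, frames (8 1)
9 → fault, evict 8, frames (1 9)
1 → hit
9 → hit
4 → fault, evict 1, frames (9 4)
1 → fault, evict 4, frames (9 1)
8 → fault, evict 1, frames (9 8)
1 → fault, evict 8, frames (9 1)
8 → fault, evict 1, frames (9 8)
4 → fault, evict 8, frames (9 4)
8 → fault, evict 4, frames (9 8)
4 → fault, evict 8, frames (9 4)
8 → fault, evict 4, frames (9 8)
Hits: 2 of 14 references → 2/14 = 0.1429.

0.14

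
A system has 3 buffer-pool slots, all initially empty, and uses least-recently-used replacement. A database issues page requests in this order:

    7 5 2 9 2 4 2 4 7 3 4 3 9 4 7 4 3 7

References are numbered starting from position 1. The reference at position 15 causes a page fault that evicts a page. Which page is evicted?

pos 1: 7: fault, frames {7}
pos 2: 5: fault, frames {7,5}
pos 3: 2: fault, frames {7,5,2}
pos 4: 9: fault, evict 7, frames {5,2,9}
pos 5: 2: hit
pos 6: 4: fault, evict 5, frames {9,2,4}
pos 7: 2: hit
pos 8: 4: hit
pos 9: 7: fault, evict 9, frames {2,4,7}
pos 10: 3: fault, evict 2, frames {4,7,3}
pos 11: 4: hit
pos 12: 3: hit
pos 13: 9: fault, evict 7, frames {4,3,9}
pos 14: 4: hit
pos 15: 7: fault, evict 3, frames {9,4,7}
At position 15, page 3 is evicted.

3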